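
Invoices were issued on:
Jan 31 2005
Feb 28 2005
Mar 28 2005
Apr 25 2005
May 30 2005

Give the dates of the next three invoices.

Jun 27 2005, Jul 25 2005, Aug 29 2005

All Mondays; the gaps (28, 28, 28, 35) vary with month length.
This is the last Monday of each month.
Last Monday of June 2005: Jun 27 2005.
Last Monday of July 2005: Jul 25 2005.
Last Monday of August 2005: Aug 29 2005.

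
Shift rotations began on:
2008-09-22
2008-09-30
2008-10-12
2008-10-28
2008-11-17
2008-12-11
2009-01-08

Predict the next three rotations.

Intervals are 8, 12, 16, 20, 24, 28 days — an arithmetic progression with common difference 4.
Next gap: 32 days. 2009-01-08 + 32 days = 2009-02-09.
Next gap: 36 days. 2009-02-09 + 36 days = 2009-03-17.
Next gap: 40 days. 2009-03-17 + 40 days = 2009-04-26.

2009-02-09, 2009-03-17, 2009-04-26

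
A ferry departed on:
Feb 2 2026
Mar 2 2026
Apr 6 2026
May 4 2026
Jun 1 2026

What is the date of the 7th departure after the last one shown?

These are Mondays at 28- or 35-day spacing (28, 35, 28, 28).
The pattern: 1st Monday of the month.
July 2026 — 1st Monday is Jul 6 2026.
1st Monday of August 2026: Aug 3 2026.
1st Monday of September 2026: Sep 7 2026.
1st Monday of October 2026: Oct 5 2026.
November 2026 — 1st Monday is Nov 2 2026.
December 2026 — 1st Monday is Dec 7 2026.
January 2027 — 1st Monday is Jan 4 2027.

Jan 4 2027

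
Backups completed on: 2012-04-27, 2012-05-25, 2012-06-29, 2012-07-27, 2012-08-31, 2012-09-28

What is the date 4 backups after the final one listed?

2013-01-25

Every date is a Friday; gaps 28, 35, 28, 35, 28 days.
Each is the last Friday of its month (at least one falls on the 29th or later, ruling out '4th Friday').
October 2012 ends with Friday 2012-10-26.
November 2012 ends with Friday 2012-11-30.
Last Friday of December 2012: 2012-12-28.
Last Friday of January 2013: 2013-01-25.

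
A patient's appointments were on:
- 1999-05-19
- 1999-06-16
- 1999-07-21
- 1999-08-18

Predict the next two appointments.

1999-09-15, 1999-10-20

These are Wednesdays at 28- or 35-day spacing (28, 35, 28).
The pattern: 3rd Wednesday of the month.
September 1999 — 3rd Wednesday is 1999-09-15.
October 1999 — 3rd Wednesday is 1999-10-20.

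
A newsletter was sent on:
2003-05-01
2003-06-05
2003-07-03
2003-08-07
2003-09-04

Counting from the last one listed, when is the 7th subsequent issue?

All dates are Thursdays, 35, 28, 35, 28 days apart.
Specifically, the 1st Thursday of each month.
October 2003 — 1st Thursday is 2003-10-02.
November 2003 — 1st Thursday is 2003-11-06.
December 2003 — 1st Thursday is 2003-12-04.
1st Thursday of January 2004: 2004-01-01.
1st Thursday of February 2004: 2004-02-05.
March 2004 — 1st Thursday is 2004-03-04.
1st Thursday of April 2004: 2004-04-01.

2004-04-01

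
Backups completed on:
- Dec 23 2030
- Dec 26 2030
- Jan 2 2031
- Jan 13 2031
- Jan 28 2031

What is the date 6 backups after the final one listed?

Gaps: 3, 7, 11, 15 days — each gap is 4 larger than the previous one.
Next gap: 19 days. Jan 28 2031 + 19 days = Feb 16 2031.
Next gap: 23 days. Feb 16 2031 + 23 days = Mar 11 2031.
Next gap: 27 days. Mar 11 2031 + 27 days = Apr 7 2031.
Next gap: 31 days. Apr 7 2031 + 31 days = May 8 2031.
Next gap: 35 days. May 8 2031 + 35 days = Jun 12 2031.
Next gap: 39 days. Jun 12 2031 + 39 days = Jul 21 2031.

Jul 21 2031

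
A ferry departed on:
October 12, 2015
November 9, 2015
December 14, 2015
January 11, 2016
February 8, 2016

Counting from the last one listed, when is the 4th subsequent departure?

Gaps: 28, 35, 28, 28 days — a mix of 28 and 35. Every date is a Monday.
Each is the 2nd Monday of its month.
March 2016 — 2nd Monday is March 14, 2016.
April 2016 — 2nd Monday is April 11, 2016.
2nd Monday of May 2016: May 9, 2016.
June 2016 — 2nd Monday is June 13, 2016.

June 13, 2016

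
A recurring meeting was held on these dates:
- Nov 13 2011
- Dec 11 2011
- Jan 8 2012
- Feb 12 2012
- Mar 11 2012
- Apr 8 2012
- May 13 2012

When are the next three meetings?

All dates are Sundays, 28, 28, 35, 28, 28, 35 days apart.
Specifically, the 2nd Sunday of each month.
June 2012 — 2nd Sunday is Jun 10 2012.
2nd Sunday of July 2012: Jul 8 2012.
2nd Sunday of August 2012: Aug 12 2012.

Jun 10 2012, Jul 8 2012, Aug 12 2012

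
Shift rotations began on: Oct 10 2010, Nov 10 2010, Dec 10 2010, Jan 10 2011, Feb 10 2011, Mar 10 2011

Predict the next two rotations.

Apr 10 2011, May 10 2011

The day-of-month is always 10 (31, 30, 31, 31, 28 days between events).
So this recurs on the 10th of each month.
April 2011: Apr 10 2011.
May 2011: May 10 2011.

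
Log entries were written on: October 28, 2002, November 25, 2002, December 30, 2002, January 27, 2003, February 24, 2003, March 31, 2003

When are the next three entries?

Every date is a Monday; gaps 28, 35, 28, 28, 35 days.
Each is the last Monday of its month (at least one falls on the 29th or later, ruling out '4th Monday').
April 2003 ends with Monday April 28, 2003.
Last Monday of May 2003: May 26, 2003.
Last Monday of June 2003: June 30, 2003.

April 28, 2003; May 26, 2003; June 30, 2003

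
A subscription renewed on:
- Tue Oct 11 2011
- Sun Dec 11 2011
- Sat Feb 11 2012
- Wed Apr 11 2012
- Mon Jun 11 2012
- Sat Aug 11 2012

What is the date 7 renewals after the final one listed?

Fri Oct 11 2013

Each date is the 11th; the gaps (61, 62, 60, 61, 61) track the month lengths.
The rule is the 11th of every 2 months.
October 2012: Thu Oct 11 2012.
Next: December 2012 → Tue Dec 11 2012.
Next: February 2013 → Mon Feb 11 2013.
April 2013: Thu Apr 11 2013.
June 2013: Tue Jun 11 2013.
Next: August 2013 → Sun Aug 11 2013.
October 2013: Fri Oct 11 2013.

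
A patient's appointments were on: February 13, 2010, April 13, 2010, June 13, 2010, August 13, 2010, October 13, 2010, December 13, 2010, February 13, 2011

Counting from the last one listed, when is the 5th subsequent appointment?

Each date is the 13th; the gaps (59, 61, 61, 61, 61, 62) track the month lengths.
The rule is the 13th of every 2 months.
April 2011: April 13, 2011.
June 2011: June 13, 2011.
Next: August 2011 → August 13, 2011.
Next: October 2011 → October 13, 2011.
Next: December 2011 → December 13, 2011.

December 13, 2011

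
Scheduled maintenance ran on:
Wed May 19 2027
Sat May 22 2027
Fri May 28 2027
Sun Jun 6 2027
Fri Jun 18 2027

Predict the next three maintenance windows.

Sat Jul 3 2027, Wed Jul 21 2027, Wed Aug 11 2027

Gaps: 3, 6, 9, 12 days — each gap is 3 larger than the previous one.
Next gap: 15 days. Fri Jun 18 2027 + 15 days = Sat Jul 3 2027.
Next gap: 18 days. Sat Jul 3 2027 + 18 days = Wed Jul 21 2027.
Next gap: 21 days. Wed Jul 21 2027 + 21 days = Wed Aug 11 2027.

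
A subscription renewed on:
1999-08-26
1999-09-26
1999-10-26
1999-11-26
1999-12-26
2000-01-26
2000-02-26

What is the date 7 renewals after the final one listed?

2000-09-26

The day-of-month is always 26 (31, 30, 31, 30, 31, 31 days between events).
So this recurs on the 26th of each month.
March 2000: 2000-03-26.
Next: April 2000 → 2000-04-26.
May 2000: 2000-05-26.
Next: June 2000 → 2000-06-26.
July 2000: 2000-07-26.
August 2000: 2000-08-26.
September 2000: 2000-09-26.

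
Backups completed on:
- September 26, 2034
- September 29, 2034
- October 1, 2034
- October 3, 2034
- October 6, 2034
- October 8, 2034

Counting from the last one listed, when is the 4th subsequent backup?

October 17, 2034

Every event lands on a Tuesday or Friday or Sunday (gaps cycle 3, 2, 2, 3, 2).
So the schedule is: every Tuesday, Friday and Sunday.
Next Tuesday: October 10, 2034.
The following Friday is October 13, 2034.
The following Sunday is October 15, 2034.
Next Tuesday: October 17, 2034.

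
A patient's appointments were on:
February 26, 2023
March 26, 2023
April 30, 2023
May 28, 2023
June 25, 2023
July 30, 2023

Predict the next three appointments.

All Sundays; the gaps (28, 35, 28, 28, 35) vary with month length.
This is the last Sunday of each month.
Last Sunday of August 2023: August 27, 2023.
September 2023 ends with Sunday September 24, 2023.
October 2023 ends with Sunday October 29, 2023.

August 27, 2023; September 24, 2023; October 29, 2023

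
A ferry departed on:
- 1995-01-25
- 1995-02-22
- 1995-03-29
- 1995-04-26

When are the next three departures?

All Wednesdays; the gaps (28, 35, 28) vary with month length.
This is the last Wednesday of each month.
May 1995 ends with Wednesday 1995-05-31.
June 1995 ends with Wednesday 1995-06-28.
July 1995 ends with Wednesday 1995-07-26.

1995-05-31, 1995-06-28, 1995-07-26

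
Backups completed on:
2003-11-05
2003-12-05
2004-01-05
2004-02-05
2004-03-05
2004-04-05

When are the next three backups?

Each date is the 5th; the gaps (30, 31, 31, 29, 31) track the month lengths.
The rule is the 5th of each month.
Next: May 2004 → 2004-05-05.
June 2004: 2004-06-05.
July 2004: 2004-07-05.

2004-05-05, 2004-06-05, 2004-07-05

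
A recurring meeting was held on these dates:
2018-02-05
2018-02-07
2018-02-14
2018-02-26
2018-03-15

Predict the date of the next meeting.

2018-04-06

The spacing grows by 5 each time: 2, 7, 12, 17 days.
Next gap: 22 days. 2018-03-15 + 22 days = 2018-04-06.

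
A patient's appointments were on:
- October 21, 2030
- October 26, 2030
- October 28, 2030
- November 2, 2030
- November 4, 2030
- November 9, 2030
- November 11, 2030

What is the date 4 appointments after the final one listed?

Gaps: 5, 2, 5, 2, 5, 2 days — not constant, but cyclic with period 2.
The events fall on every Monday and Saturday.
The following Saturday is November 16, 2030.
Next Monday: November 18, 2030.
Next Saturday: November 23, 2030.
Next Monday: November 25, 2030.

November 25, 2030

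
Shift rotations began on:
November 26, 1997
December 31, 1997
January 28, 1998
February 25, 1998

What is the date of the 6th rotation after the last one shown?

August 26, 1998

These are Wednesdays with 35, 28, 28-day gaps.
Each is the final Wednesday of its month — December 31, 1997 is past the 28th, so '4th Wednesday' doesn't fit.
Last Wednesday of March 1998: March 25, 1998.
Last Wednesday of April 1998: April 29, 1998.
Last Wednesday of May 1998: May 27, 1998.
June 1998 ends with Wednesday June 24, 1998.
Last Wednesday of July 1998: July 29, 1998.
August 1998 ends with Wednesday August 26, 1998.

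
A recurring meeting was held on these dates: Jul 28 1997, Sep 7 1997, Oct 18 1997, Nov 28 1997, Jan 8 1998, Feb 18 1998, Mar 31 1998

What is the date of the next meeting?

May 11 1998

The spacing is 41, 41, 41, 41, 41, 41 days — always 41 days.
Mar 31 1998 + 41 days = May 11 1998.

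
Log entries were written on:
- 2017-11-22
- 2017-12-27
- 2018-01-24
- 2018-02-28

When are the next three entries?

Gaps: 35, 28, 35 days — a mix of 28 and 35. Every date is a Wednesday.
Each is the 4th Wednesday of its month.
March 2018 — 4th Wednesday is 2018-03-28.
4th Wednesday of April 2018: 2018-04-25.
May 2018 — 4th Wednesday is 2018-05-23.

2018-03-28, 2018-04-25, 2018-05-23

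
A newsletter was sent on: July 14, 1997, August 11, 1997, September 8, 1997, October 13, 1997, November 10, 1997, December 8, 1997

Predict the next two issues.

Gaps: 28, 28, 35, 28, 28 days — a mix of 28 and 35. Every date is a Monday.
Each is the 2nd Monday of its month.
2nd Monday of January 1998: January 12, 1998.
2nd Monday of February 1998: February 9, 1998.

January 12, 1998; February 9, 1998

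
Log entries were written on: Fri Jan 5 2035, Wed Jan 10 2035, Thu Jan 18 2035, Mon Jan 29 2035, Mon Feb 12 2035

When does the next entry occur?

Intervals are 5, 8, 11, 14 days — an arithmetic progression with common difference 3.
Next gap: 17 days. Mon Feb 12 2035 + 17 days = Thu Mar 1 2035.

Thu Mar 1 2035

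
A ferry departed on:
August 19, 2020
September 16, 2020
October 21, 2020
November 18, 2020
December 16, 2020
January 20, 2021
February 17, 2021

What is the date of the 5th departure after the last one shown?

July 21, 2021

All dates are Wednesdays, 28, 35, 28, 28, 35, 28 days apart.
Specifically, the 3rd Wednesday of each month.
3rd Wednesday of March 2021: March 17, 2021.
3rd Wednesday of April 2021: April 21, 2021.
May 2021 — 3rd Wednesday is May 19, 2021.
3rd Wednesday of June 2021: June 16, 2021.
3rd Wednesday of July 2021: July 21, 2021.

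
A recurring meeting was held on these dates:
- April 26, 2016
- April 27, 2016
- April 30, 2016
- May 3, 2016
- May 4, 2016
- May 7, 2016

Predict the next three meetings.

May 10, 2016; May 11, 2016; May 14, 2016

The gap pattern 1, 3, 3, 1, 3 repeats every 3 events.
These are the Tuesdays, Wednesdays and Saturdays of each week.
The following Tuesday is May 10, 2016.
The following Wednesday is May 11, 2016.
Next Saturday: May 14, 2016.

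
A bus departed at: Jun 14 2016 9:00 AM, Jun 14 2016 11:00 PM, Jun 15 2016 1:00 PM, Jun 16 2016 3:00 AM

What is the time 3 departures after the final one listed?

Jun 17 2016 9:00 PM

Gaps: 14, 14, 14 hours — each event is 14 hours after the previous one.
Jun 16 2016 3:00 AM + 14 h = Jun 16 2016 5:00 PM.
Jun 16 2016 5:00 PM + 14 h = Jun 17 2016 7:00 AM.
Jun 17 2016 7:00 AM + 14 h = Jun 17 2016 9:00 PM.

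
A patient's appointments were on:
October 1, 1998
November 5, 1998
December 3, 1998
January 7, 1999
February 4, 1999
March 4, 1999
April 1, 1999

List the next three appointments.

May 6, 1999; June 3, 1999; July 1, 1999

These are Thursdays at 28- or 35-day spacing (35, 28, 35, 28, 28, 28).
The pattern: 1st Thursday of the month.
1st Thursday of May 1999: May 6, 1999.
June 1999 — 1st Thursday is June 3, 1999.
1st Thursday of July 1999: July 1, 1999.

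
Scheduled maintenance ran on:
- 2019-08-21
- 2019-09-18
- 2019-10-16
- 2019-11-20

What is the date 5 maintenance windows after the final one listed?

These are Wednesdays at 28- or 35-day spacing (28, 28, 35).
The pattern: 3rd Wednesday of the month.
December 2019 — 3rd Wednesday is 2019-12-18.
3rd Wednesday of January 2020: 2020-01-15.
3rd Wednesday of February 2020: 2020-02-19.
March 2020 — 3rd Wednesday is 2020-03-18.
April 2020 — 3rd Wednesday is 2020-04-15.

2020-04-15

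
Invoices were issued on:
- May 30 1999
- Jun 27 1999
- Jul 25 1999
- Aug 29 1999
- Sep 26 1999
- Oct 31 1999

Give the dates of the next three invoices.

Nov 28 1999, Dec 26 1999, Jan 30 2000

These are Sundays with 28, 28, 35, 28, 35-day gaps.
Each is the final Sunday of its month — May 30 1999 is past the 28th, so '4th Sunday' doesn't fit.
Last Sunday of November 1999: Nov 28 1999.
December 1999 ends with Sunday Dec 26 1999.
January 2000 ends with Sunday Jan 30 2000.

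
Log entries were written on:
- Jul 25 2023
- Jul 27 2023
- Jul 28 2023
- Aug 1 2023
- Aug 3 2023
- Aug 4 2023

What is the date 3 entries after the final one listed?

Every event lands on a Tuesday or Thursday or Friday (gaps cycle 2, 1, 4, 2, 1).
So the schedule is: every Tuesday, Thursday and Friday.
The following Tuesday is Aug 8 2023.
The following Thursday is Aug 10 2023.
Next Friday: Aug 11 2023.

Aug 11 2023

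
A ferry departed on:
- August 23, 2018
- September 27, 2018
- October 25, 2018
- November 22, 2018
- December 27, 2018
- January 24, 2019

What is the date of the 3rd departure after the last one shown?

April 25, 2019

These are Thursdays at 28- or 35-day spacing (35, 28, 28, 35, 28).
The pattern: 4th Thursday of the month.
4th Thursday of February 2019: February 28, 2019.
March 2019 — 4th Thursday is March 28, 2019.
April 2019 — 4th Thursday is April 25, 2019.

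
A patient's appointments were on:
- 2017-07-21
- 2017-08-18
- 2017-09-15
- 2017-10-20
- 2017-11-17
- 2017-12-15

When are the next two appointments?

These are Fridays at 28- or 35-day spacing (28, 28, 35, 28, 28).
The pattern: 3rd Friday of the month.
January 2018 — 3rd Friday is 2018-01-19.
3rd Friday of February 2018: 2018-02-16.

2018-01-19, 2018-02-16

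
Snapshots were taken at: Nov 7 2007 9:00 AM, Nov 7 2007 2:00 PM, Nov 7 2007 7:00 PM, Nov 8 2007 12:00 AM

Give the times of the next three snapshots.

Gaps: 5, 5, 5 hours — each event is 5 hours after the previous one.
Nov 8 2007 12:00 AM + 5 h = Nov 8 2007 5:00 AM.
Nov 8 2007 5:00 AM + 5 h = Nov 8 2007 10:00 AM.
Nov 8 2007 10:00 AM + 5 h = Nov 8 2007 3:00 PM.

Nov 8 2007 5:00 AM, Nov 8 2007 10:00 AM, Nov 8 2007 3:00 PM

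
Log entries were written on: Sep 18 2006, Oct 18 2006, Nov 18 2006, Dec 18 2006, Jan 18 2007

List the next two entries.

Feb 18 2007, Mar 18 2007

Gaps: 30, 31, 30, 31 days — not constant. Every event is on the 18th of the month.
Pattern: the 18th of each month.
Next: February 2007 → Feb 18 2007.
Next: March 2007 → Mar 18 2007.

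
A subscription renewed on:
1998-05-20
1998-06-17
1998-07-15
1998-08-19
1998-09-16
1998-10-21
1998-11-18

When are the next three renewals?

All dates are Wednesdays, 28, 28, 35, 28, 35, 28 days apart.
Specifically, the 3rd Wednesday of each month.
December 1998 — 3rd Wednesday is 1998-12-16.
January 1999 — 3rd Wednesday is 1999-01-20.
3rd Wednesday of February 1999: 1999-02-17.

1998-12-16, 1999-01-20, 1999-02-17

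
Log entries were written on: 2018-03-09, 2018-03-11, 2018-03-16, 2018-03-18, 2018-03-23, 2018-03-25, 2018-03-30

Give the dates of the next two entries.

Every event lands on a Friday or Sunday (gaps cycle 2, 5, 2, 5, 2, 5).
So the schedule is: every Friday and Sunday.
The following Sunday is 2018-04-01.
Next Friday: 2018-04-06.

2018-04-01, 2018-04-06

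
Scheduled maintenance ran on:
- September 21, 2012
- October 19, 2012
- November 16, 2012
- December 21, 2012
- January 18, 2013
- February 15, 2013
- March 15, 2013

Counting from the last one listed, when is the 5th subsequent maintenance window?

August 16, 2013

These are Fridays at 28- or 35-day spacing (28, 28, 35, 28, 28, 28).
The pattern: 3rd Friday of the month.
3rd Friday of April 2013: April 19, 2013.
May 2013 — 3rd Friday is May 17, 2013.
June 2013 — 3rd Friday is June 21, 2013.
3rd Friday of July 2013: July 19, 2013.
3rd Friday of August 2013: August 16, 2013.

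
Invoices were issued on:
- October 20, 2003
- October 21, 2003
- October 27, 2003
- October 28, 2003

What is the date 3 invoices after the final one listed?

November 10, 2003

The gap pattern 1, 6, 1 repeats every 2 events.
These are the Mondays and Tuesdays of each week.
Next Monday: November 3, 2003.
The following Tuesday is November 4, 2003.
Next Monday: November 10, 2003.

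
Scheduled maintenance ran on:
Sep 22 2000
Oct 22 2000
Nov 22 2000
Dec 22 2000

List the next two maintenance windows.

The day-of-month is always 22 (30, 31, 30 days between events).
So this recurs on the 22nd of each month.
Next: January 2001 → Jan 22 2001.
Next: February 2001 → Feb 22 2001.

Jan 22 2001, Feb 22 2001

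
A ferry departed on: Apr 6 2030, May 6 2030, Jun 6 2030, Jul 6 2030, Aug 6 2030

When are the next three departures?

Each date is the 6th; the gaps (30, 31, 30, 31) track the month lengths.
The rule is the 6th of each month.
September 2030: Sep 6 2030.
Next: October 2030 → Oct 6 2030.
November 2030: Nov 6 2030.

Sep 6 2030, Oct 6 2030, Nov 6 2030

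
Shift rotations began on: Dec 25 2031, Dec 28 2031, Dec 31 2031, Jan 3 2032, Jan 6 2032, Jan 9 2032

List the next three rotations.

Jan 12 2032, Jan 15 2032, Jan 18 2032

Gaps between consecutive events: 3, 3, 3, 3, 3 days — a constant 3-day interval.
Jan 9 2032 + 3 days = Jan 12 2032.
Jan 12 2032 + 3 days = Jan 15 2032.
Jan 15 2032 + 3 days = Jan 18 2032.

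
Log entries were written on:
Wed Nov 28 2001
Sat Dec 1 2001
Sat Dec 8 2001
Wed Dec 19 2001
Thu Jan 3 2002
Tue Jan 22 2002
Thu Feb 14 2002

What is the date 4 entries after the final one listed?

Gaps: 3, 7, 11, 15, 19, 23 days — each gap is 4 larger than the previous one.
Next gap: 27 days. Thu Feb 14 2002 + 27 days = Wed Mar 13 2002.
Next gap: 31 days. Wed Mar 13 2002 + 31 days = Sat Apr 13 2002.
Next gap: 35 days. Sat Apr 13 2002 + 35 days = Sat May 18 2002.
Next gap: 39 days. Sat May 18 2002 + 39 days = Wed Jun 26 2002.

Wed Jun 26 2002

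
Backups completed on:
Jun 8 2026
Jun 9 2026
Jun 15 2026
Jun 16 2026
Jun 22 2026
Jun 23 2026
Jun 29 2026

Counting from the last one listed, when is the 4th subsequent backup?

Jul 13 2026

Gaps: 1, 6, 1, 6, 1, 6 days — not constant, but cyclic with period 2.
The events fall on every Monday and Tuesday.
Next Tuesday: Jun 30 2026.
Next Monday: Jul 6 2026.
Next Tuesday: Jul 7 2026.
The following Monday is Jul 13 2026.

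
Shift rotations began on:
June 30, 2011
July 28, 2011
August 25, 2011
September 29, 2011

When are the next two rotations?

All Thursdays; the gaps (28, 28, 35) vary with month length.
This is the last Thursday of each month.
Last Thursday of October 2011: October 27, 2011.
Last Thursday of November 2011: November 24, 2011.

October 27, 2011; November 24, 2011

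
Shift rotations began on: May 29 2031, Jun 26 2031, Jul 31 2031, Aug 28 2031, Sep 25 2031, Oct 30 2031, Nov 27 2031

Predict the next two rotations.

All Thursdays; the gaps (28, 35, 28, 28, 35, 28) vary with month length.
This is the last Thursday of each month.
December 2031 ends with Thursday Dec 25 2031.
January 2032 ends with Thursday Jan 29 2032.

Dec 25 2031, Jan 29 2032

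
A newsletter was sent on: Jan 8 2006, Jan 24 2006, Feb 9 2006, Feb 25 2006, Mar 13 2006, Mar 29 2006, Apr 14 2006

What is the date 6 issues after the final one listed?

Jul 19 2006

Every event comes 16 days after the last (16, 16, 16, 16, 16, 16).
Apr 14 2006 + 16 days = Apr 30 2006.
Apr 30 2006 + 16 days = May 16 2006.
May 16 2006 + 16 days = Jun 1 2006.
Jun 1 2006 + 16 days = Jun 17 2006.
Jun 17 2006 + 16 days = Jul 3 2006.
Jul 3 2006 + 16 days = Jul 19 2006.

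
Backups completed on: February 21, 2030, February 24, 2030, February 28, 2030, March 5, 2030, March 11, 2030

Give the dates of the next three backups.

Intervals are 3, 4, 5, 6 days — an arithmetic progression with common difference 1.
Next gap: 7 days. March 11, 2030 + 7 days = March 18, 2030.
Next gap: 8 days. March 18, 2030 + 8 days = March 26, 2030.
Next gap: 9 days. March 26, 2030 + 9 days = April 4, 2030.

March 18, 2030; March 26, 2030; April 4, 2030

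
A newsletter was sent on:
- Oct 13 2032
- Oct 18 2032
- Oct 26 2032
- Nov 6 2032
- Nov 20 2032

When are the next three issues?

Gaps: 5, 8, 11, 14 days — each gap is 3 larger than the previous one.
Next gap: 17 days. Nov 20 2032 + 17 days = Dec 7 2032.
Next gap: 20 days. Dec 7 2032 + 20 days = Dec 27 2032.
Next gap: 23 days. Dec 27 2032 + 23 days = Jan 19 2033.

Dec 7 2032, Dec 27 2032, Jan 19 2033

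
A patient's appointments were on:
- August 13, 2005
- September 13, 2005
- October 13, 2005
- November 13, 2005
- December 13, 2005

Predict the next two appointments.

January 13, 2006; February 13, 2006

Each date is the 13th; the gaps (31, 30, 31, 30) track the month lengths.
The rule is the 13th of each month.
Next: January 2006 → January 13, 2006.
February 2006: February 13, 2006.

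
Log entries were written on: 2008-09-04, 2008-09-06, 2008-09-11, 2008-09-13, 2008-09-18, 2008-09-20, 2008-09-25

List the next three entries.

Every event lands on a Thursday or Saturday (gaps cycle 2, 5, 2, 5, 2, 5).
So the schedule is: every Thursday and Saturday.
Next Saturday: 2008-09-27.
Next Thursday: 2008-10-02.
The following Saturday is 2008-10-04.

2008-09-27, 2008-10-02, 2008-10-04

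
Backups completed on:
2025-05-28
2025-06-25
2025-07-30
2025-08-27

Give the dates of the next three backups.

2025-09-24, 2025-10-29, 2025-11-26

All Wednesdays; the gaps (28, 35, 28) vary with month length.
This is the last Wednesday of each month.
Last Wednesday of September 2025: 2025-09-24.
October 2025 ends with Wednesday 2025-10-29.
Last Wednesday of November 2025: 2025-11-26.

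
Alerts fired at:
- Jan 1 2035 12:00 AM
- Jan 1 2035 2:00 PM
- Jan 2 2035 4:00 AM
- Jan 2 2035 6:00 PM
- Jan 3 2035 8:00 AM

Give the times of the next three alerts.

Jan 3 2035 10:00 PM, Jan 4 2035 12:00 PM, Jan 5 2035 2:00 AM

Gaps: 14, 14, 14, 14 hours — each event is 14 hours after the previous one.
Jan 3 2035 8:00 AM + 14 h = Jan 3 2035 10:00 PM.
Jan 3 2035 10:00 PM + 14 h = Jan 4 2035 12:00 PM.
Jan 4 2035 12:00 PM + 14 h = Jan 5 2035 2:00 AM.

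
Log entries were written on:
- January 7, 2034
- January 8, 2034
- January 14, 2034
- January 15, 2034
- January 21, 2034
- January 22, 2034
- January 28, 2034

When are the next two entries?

Every event lands on a Saturday or Sunday (gaps cycle 1, 6, 1, 6, 1, 6).
So the schedule is: every Saturday and Sunday.
The following Sunday is January 29, 2034.
The following Saturday is February 4, 2034.

January 29, 2034; February 4, 2034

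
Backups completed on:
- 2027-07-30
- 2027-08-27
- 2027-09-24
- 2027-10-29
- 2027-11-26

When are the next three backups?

These are Fridays with 28, 28, 35, 28-day gaps.
Each is the final Friday of its month — 2027-07-30 is past the 28th, so '4th Friday' doesn't fit.
December 2027 ends with Friday 2027-12-31.
Last Friday of January 2028: 2028-01-28.
Last Friday of February 2028: 2028-02-25.

2027-12-31, 2028-01-28, 2028-02-25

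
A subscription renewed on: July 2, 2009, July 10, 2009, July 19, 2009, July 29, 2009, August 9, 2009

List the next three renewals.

August 21, 2009; September 3, 2009; September 17, 2009

Gaps: 8, 9, 10, 11 days — each gap is 1 larger than the previous one.
Next gap: 12 days. August 9, 2009 + 12 days = August 21, 2009.
Next gap: 13 days. August 21, 2009 + 13 days = September 3, 2009.
Next gap: 14 days. September 3, 2009 + 14 days = September 17, 2009.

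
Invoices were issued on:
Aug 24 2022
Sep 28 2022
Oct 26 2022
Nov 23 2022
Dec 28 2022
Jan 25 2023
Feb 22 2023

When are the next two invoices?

These are Wednesdays at 28- or 35-day spacing (35, 28, 28, 35, 28, 28).
The pattern: 4th Wednesday of the month.
4th Wednesday of March 2023: Mar 22 2023.
April 2023 — 4th Wednesday is Apr 26 2023.

Mar 22 2023, Apr 26 2023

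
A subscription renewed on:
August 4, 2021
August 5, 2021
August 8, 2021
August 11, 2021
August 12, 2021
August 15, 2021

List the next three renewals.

Every event lands on a Wednesday or Thursday or Sunday (gaps cycle 1, 3, 3, 1, 3).
So the schedule is: every Wednesday, Thursday and Sunday.
Next Wednesday: August 18, 2021.
Next Thursday: August 19, 2021.
The following Sunday is August 22, 2021.

August 18, 2021; August 19, 2021; August 22, 2021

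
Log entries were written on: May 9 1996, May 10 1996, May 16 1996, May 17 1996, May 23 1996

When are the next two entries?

The gap pattern 1, 6, 1, 6 repeats every 2 events.
These are the Thursdays and Fridays of each week.
The following Friday is May 24 1996.
Next Thursday: May 30 1996.

May 24 1996, May 30 1996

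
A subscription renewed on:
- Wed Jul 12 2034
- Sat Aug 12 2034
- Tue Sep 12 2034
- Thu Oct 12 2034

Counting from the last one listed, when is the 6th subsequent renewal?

Thu Apr 12 2035

Each date is the 12th; the gaps (31, 31, 30) track the month lengths.
The rule is the 12th of each month.
Next: November 2034 → Sun Nov 12 2034.
December 2034: Tue Dec 12 2034.
Next: January 2035 → Fri Jan 12 2035.
Next: February 2035 → Mon Feb 12 2035.
March 2035: Mon Mar 12 2035.
Next: April 2035 → Thu Apr 12 2035.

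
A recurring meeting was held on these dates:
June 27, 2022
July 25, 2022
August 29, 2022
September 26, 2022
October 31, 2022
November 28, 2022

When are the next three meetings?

December 26, 2022; January 30, 2023; February 27, 2023

These are Mondays with 28, 35, 28, 35, 28-day gaps.
Each is the final Monday of its month — August 29, 2022 is past the 28th, so '4th Monday' doesn't fit.
December 2022 ends with Monday December 26, 2022.
January 2023 ends with Monday January 30, 2023.
February 2023 ends with Monday February 27, 2023.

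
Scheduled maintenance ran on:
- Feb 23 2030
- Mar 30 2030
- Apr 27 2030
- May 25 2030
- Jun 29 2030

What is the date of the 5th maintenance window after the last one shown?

All Saturdays; the gaps (35, 28, 28, 35) vary with month length.
This is the last Saturday of each month.
July 2030 ends with Saturday Jul 27 2030.
Last Saturday of August 2030: Aug 31 2030.
Last Saturday of September 2030: Sep 28 2030.
Last Saturday of October 2030: Oct 26 2030.
Last Saturday of November 2030: Nov 30 2030.

Nov 30 2030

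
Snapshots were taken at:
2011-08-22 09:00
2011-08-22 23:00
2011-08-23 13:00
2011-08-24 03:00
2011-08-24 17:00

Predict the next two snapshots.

Gaps: 14, 14, 14, 14 hours — each event is 14 hours after the previous one.
2011-08-24 17:00 + 14 h = 2011-08-25 07:00.
2011-08-25 07:00 + 14 h = 2011-08-25 21:00.

2011-08-25 07:00, 2011-08-25 21:00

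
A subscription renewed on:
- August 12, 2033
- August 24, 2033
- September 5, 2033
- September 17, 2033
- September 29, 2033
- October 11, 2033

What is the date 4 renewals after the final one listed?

November 28, 2033

Gaps between consecutive events: 12, 12, 12, 12, 12 days — a constant 12-day interval.
October 11, 2033 + 12 days = October 23, 2033.
October 23, 2033 + 12 days = November 4, 2033.
November 4, 2033 + 12 days = November 16, 2033.
November 16, 2033 + 12 days = November 28, 2033.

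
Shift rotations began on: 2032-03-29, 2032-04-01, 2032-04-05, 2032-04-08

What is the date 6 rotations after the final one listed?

2032-04-29

The gap pattern 3, 4, 3 repeats every 2 events.
These are the Mondays and Thursdays of each week.
Next Monday: 2032-04-12.
The following Thursday is 2032-04-15.
The following Monday is 2032-04-19.
Next Thursday: 2032-04-22.
The following Monday is 2032-04-26.
The following Thursday is 2032-04-29.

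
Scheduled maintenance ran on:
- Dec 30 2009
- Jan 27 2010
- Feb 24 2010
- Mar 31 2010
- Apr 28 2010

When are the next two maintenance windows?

These are Wednesdays with 28, 28, 35, 28-day gaps.
Each is the final Wednesday of its month — Dec 30 2009 is past the 28th, so '4th Wednesday' doesn't fit.
Last Wednesday of May 2010: May 26 2010.
Last Wednesday of June 2010: Jun 30 2010.

May 26 2010, Jun 30 2010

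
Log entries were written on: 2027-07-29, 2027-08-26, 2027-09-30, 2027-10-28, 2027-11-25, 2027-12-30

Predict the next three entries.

These are Thursdays with 28, 35, 28, 28, 35-day gaps.
Each is the final Thursday of its month — 2027-07-29 is past the 28th, so '4th Thursday' doesn't fit.
January 2028 ends with Thursday 2028-01-27.
Last Thursday of February 2028: 2028-02-24.
March 2028 ends with Thursday 2028-03-30.

2028-01-27, 2028-02-24, 2028-03-30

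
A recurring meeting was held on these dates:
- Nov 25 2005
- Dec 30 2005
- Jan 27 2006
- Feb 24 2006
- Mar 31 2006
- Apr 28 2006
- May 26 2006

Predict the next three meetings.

Jun 30 2006, Jul 28 2006, Aug 25 2006

Every date is a Friday; gaps 35, 28, 28, 35, 28, 28 days.
Each is the last Friday of its month (at least one falls on the 29th or later, ruling out '4th Friday').
Last Friday of June 2006: Jun 30 2006.
Last Friday of July 2006: Jul 28 2006.
August 2006 ends with Friday Aug 25 2006.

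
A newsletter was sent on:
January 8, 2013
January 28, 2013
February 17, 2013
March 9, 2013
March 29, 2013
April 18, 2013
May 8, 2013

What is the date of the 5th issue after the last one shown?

Every event comes 20 days after the last (20, 20, 20, 20, 20, 20).
May 8, 2013 + 20 days = May 28, 2013.
May 28, 2013 + 20 days = June 17, 2013.
June 17, 2013 + 20 days = July 7, 2013.
July 7, 2013 + 20 days = July 27, 2013.
July 27, 2013 + 20 days = August 16, 2013.

August 16, 2013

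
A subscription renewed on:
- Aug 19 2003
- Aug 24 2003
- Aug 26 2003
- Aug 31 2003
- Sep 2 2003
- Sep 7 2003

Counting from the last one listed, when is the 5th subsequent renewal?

The gap pattern 5, 2, 5, 2, 5 repeats every 2 events.
These are the Tuesdays and Sundays of each week.
Next Tuesday: Sep 9 2003.
Next Sunday: Sep 14 2003.
Next Tuesday: Sep 16 2003.
Next Sunday: Sep 21 2003.
The following Tuesday is Sep 23 2003.

Sep 23 2003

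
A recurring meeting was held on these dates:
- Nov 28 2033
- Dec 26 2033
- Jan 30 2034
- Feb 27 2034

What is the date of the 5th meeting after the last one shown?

Every date is a Monday; gaps 28, 35, 28 days.
Each is the last Monday of its month (at least one falls on the 29th or later, ruling out '4th Monday').
Last Monday of March 2034: Mar 27 2034.
April 2034 ends with Monday Apr 24 2034.
May 2034 ends with Monday May 29 2034.
June 2034 ends with Monday Jun 26 2034.
Last Monday of July 2034: Jul 31 2034.

Jul 31 2034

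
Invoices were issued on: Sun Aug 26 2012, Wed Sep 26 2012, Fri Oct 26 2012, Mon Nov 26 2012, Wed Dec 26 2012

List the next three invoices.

The day-of-month is always 26 (31, 30, 31, 30 days between events).
So this recurs on the 26th of each month.
Next: January 2013 → Sat Jan 26 2013.
February 2013: Tue Feb 26 2013.
March 2013: Tue Mar 26 2013.

Sat Jan 26 2013, Tue Feb 26 2013, Tue Mar 26 2013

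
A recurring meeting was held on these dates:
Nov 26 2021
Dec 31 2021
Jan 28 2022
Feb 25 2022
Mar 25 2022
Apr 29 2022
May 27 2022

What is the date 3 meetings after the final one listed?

All Fridays; the gaps (35, 28, 28, 28, 35, 28) vary with month length.
This is the last Friday of each month.
Last Friday of June 2022: Jun 24 2022.
July 2022 ends with Friday Jul 29 2022.
August 2022 ends with Friday Aug 26 2022.

Aug 26 2022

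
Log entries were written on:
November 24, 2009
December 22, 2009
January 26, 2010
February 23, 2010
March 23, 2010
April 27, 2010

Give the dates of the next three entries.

May 25, 2010; June 22, 2010; July 27, 2010

Gaps: 28, 35, 28, 28, 35 days — a mix of 28 and 35. Every date is a Tuesday.
Each is the 4th Tuesday of its month.
May 2010 — 4th Tuesday is May 25, 2010.
4th Tuesday of June 2010: June 22, 2010.
4th Tuesday of July 2010: July 27, 2010.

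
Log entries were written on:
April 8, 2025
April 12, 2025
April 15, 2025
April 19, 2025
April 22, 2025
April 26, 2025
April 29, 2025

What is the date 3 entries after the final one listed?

May 10, 2025

The gap pattern 4, 3, 4, 3, 4, 3 repeats every 2 events.
These are the Tuesdays and Saturdays of each week.
Next Saturday: May 3, 2025.
The following Tuesday is May 6, 2025.
Next Saturday: May 10, 2025.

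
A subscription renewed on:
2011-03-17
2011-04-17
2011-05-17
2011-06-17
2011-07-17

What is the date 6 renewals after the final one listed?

2012-01-17

The day-of-month is always 17 (31, 30, 31, 30 days between events).
So this recurs on the 17th of each month.
August 2011: 2011-08-17.
Next: September 2011 → 2011-09-17.
Next: October 2011 → 2011-10-17.
Next: November 2011 → 2011-11-17.
Next: December 2011 → 2011-12-17.
Next: January 2012 → 2012-01-17.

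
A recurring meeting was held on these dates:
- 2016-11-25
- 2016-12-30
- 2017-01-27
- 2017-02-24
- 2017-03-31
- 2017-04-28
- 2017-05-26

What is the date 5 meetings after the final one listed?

2017-10-27

All Fridays; the gaps (35, 28, 28, 35, 28, 28) vary with month length.
This is the last Friday of each month.
June 2017 ends with Friday 2017-06-30.
July 2017 ends with Friday 2017-07-28.
August 2017 ends with Friday 2017-08-25.
Last Friday of September 2017: 2017-09-29.
Last Friday of October 2017: 2017-10-27.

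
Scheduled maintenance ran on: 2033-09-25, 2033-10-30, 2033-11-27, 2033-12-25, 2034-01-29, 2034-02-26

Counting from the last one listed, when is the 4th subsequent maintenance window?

These are Sundays with 35, 28, 28, 35, 28-day gaps.
Each is the final Sunday of its month — 2033-10-30 is past the 28th, so '4th Sunday' doesn't fit.
Last Sunday of March 2034: 2034-03-26.
Last Sunday of April 2034: 2034-04-30.
May 2034 ends with Sunday 2034-05-28.
June 2034 ends with Sunday 2034-06-25.

2034-06-25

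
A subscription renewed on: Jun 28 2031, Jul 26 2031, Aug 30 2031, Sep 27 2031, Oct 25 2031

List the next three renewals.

Nov 29 2031, Dec 27 2031, Jan 31 2032

Every date is a Saturday; gaps 28, 35, 28, 28 days.
Each is the last Saturday of its month (at least one falls on the 29th or later, ruling out '4th Saturday').
November 2031 ends with Saturday Nov 29 2031.
December 2031 ends with Saturday Dec 27 2031.
Last Saturday of January 2032: Jan 31 2032.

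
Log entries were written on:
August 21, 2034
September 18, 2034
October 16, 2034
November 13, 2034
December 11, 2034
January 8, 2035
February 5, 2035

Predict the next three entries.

March 5, 2035; April 2, 2035; April 30, 2035

Gaps between consecutive events: 28, 28, 28, 28, 28, 28 days — a constant 28-day interval.
February 5, 2035 + 28 days = March 5, 2035.
March 5, 2035 + 28 days = April 2, 2035.
April 2, 2035 + 28 days = April 30, 2035.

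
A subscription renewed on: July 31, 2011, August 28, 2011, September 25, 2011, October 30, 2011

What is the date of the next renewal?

All Sundays; the gaps (28, 28, 35) vary with month length.
This is the last Sunday of each month.
Last Sunday of November 2011: November 27, 2011.

November 27, 2011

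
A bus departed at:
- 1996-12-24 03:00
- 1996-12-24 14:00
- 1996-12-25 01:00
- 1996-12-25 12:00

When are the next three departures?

1996-12-25 23:00, 1996-12-26 10:00, 1996-12-26 21:00

The interval is a steady 11 hours (11, 11, 11).
1996-12-25 12:00 + 11 h = 1996-12-25 23:00.
1996-12-25 23:00 + 11 h = 1996-12-26 10:00.
1996-12-26 10:00 + 11 h = 1996-12-26 21:00.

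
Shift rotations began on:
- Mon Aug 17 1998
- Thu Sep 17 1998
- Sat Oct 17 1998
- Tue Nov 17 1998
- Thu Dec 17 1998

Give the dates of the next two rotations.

The day-of-month is always 17 (31, 30, 31, 30 days between events).
So this recurs on the 17th of each month.
Next: January 1999 → Sun Jan 17 1999.
February 1999: Wed Feb 17 1999.

Sun Jan 17 1999, Wed Feb 17 1999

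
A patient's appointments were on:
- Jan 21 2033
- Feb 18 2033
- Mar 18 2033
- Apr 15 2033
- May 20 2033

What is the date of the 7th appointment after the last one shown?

These are Fridays at 28- or 35-day spacing (28, 28, 28, 35).
The pattern: 3rd Friday of the month.
3rd Friday of June 2033: Jun 17 2033.
3rd Friday of July 2033: Jul 15 2033.
August 2033 — 3rd Friday is Aug 19 2033.
September 2033 — 3rd Friday is Sep 16 2033.
3rd Friday of October 2033: Oct 21 2033.
November 2033 — 3rd Friday is Nov 18 2033.
December 2033 — 3rd Friday is Dec 16 2033.

Dec 16 2033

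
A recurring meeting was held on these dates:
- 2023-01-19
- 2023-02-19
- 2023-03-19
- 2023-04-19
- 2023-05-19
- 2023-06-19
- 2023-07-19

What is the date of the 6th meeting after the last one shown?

2024-01-19

Gaps: 31, 28, 31, 30, 31, 30 days — not constant. Every event is on the 19th of the month.
Pattern: the 19th of each month.
Next: August 2023 → 2023-08-19.
Next: September 2023 → 2023-09-19.
October 2023: 2023-10-19.
Next: November 2023 → 2023-11-19.
Next: December 2023 → 2023-12-19.
January 2024: 2024-01-19.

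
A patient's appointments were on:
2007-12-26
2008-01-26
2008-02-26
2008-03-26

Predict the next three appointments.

Gaps: 31, 31, 29 days — not constant. Every event is on the 26th of the month.
Pattern: the 26th of each month.
April 2008: 2008-04-26.
May 2008: 2008-05-26.
Next: June 2008 → 2008-06-26.

2008-04-26, 2008-05-26, 2008-06-26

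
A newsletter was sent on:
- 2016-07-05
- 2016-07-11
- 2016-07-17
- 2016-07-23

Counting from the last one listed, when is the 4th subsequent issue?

Gaps between consecutive events: 6, 6, 6 days — a constant 6-day interval.
2016-07-23 + 6 days = 2016-07-29.
2016-07-29 + 6 days = 2016-08-04.
2016-08-04 + 6 days = 2016-08-10.
2016-08-10 + 6 days = 2016-08-16.

2016-08-16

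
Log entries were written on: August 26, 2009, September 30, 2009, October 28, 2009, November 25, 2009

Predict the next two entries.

Every date is a Wednesday; gaps 35, 28, 28 days.
Each is the last Wednesday of its month (at least one falls on the 29th or later, ruling out '4th Wednesday').
December 2009 ends with Wednesday December 30, 2009.
January 2010 ends with Wednesday January 27, 2010.

December 30, 2009; January 27, 2010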